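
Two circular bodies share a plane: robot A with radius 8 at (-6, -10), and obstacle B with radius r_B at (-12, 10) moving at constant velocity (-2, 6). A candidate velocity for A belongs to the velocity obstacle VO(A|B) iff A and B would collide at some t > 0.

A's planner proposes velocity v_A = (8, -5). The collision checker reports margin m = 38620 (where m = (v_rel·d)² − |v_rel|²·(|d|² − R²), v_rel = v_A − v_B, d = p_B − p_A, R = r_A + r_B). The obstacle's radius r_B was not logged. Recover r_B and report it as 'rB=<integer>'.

m = 38620
d = (-6, 20);  v_rel = (10, -11),  |v_rel|² = 221
v_rel×d = (10)·(20) − (-11)·(-6) = 134
since m = R²·221 − 134²:  R² = (17956 + 38620) / 221 = 256
R = √256 = 16  ⇒  r_B = 16 − 8 = 8

rB=8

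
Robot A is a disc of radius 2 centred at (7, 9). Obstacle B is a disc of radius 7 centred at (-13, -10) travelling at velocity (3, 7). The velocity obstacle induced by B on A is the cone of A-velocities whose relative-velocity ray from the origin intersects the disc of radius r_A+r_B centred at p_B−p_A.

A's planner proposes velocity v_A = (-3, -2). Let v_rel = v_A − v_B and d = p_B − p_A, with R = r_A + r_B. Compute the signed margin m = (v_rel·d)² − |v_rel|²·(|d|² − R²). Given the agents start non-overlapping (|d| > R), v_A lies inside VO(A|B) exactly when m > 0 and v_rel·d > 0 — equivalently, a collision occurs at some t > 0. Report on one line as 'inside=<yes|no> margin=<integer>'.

d = (-20, -19),  |d|² = 761;  R = 2+7 = 9,  c = 761−9² = 680
v_rel = (-6, -9),  |v_rel|² = 117;  v_rel·d = (-6)·(-20) + (-9)·(-19) = 291
117·t² − 582·t + 680 = 0  ⇒  m = 291² − 117·680 = 5121
m = 5121 > 0,  v_rel·d = 291 > 0  ⇒  inside

inside=yes margin=5121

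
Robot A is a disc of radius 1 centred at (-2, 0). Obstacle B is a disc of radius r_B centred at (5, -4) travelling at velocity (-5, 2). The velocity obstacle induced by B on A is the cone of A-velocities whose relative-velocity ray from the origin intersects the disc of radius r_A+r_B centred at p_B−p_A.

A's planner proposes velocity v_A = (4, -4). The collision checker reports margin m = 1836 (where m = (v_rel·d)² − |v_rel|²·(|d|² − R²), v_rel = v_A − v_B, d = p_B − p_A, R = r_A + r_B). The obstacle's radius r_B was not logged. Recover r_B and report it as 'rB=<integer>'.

m = 1836
d = (7, -4);  v_rel = (9, -6),  |v_rel|² = 117
v_rel×d = (9)·(-4) − (-6)·(7) = 6
since m = R²·117 − 6²:  R² = (36 + 1836) / 117 = 16
R = √16 = 4  ⇒  r_B = 4 − 1 = 3

rB=3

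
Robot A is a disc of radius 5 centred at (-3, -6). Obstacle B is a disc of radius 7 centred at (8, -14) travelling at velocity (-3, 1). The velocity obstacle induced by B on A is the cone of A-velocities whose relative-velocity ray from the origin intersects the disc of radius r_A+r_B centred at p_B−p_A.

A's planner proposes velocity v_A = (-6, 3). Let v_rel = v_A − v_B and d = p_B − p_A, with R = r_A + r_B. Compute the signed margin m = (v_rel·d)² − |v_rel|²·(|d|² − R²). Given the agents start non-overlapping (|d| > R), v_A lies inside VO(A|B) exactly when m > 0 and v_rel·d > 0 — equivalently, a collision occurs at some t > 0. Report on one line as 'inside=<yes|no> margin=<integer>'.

d = (11, -8),  |d|² = 185;  R = 5+7 = 12,  c = 185−12² = 41
v_rel = (-3, 2),  |v_rel|² = 13;  v_rel·d = (-3)·(11) + (2)·(-8) = -49
13·t² + 98·t + 41 = 0  ⇒  m = (-49)² − 13·41 = 1868
m = 1868 > 0,  v_rel·d = -49 < 0  ⇒  outside

inside=no margin=1868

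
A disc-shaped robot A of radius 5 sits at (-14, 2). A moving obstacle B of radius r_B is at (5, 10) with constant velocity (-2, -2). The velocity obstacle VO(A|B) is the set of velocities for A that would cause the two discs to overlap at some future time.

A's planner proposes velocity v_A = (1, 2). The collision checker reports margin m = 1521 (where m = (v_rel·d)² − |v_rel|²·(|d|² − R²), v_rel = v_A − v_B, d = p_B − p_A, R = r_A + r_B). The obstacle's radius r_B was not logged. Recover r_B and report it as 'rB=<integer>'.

m = 1521
d = (19, 8);  v_rel = (3, 4),  |v_rel|² = 25
v_rel×d = (3)·(8) − (4)·(19) = -52
since m = R²·25 − (-52)²:  R² = (2704 + 1521) / 25 = 169
R = √169 = 13  ⇒  r_B = 13 − 5 = 8

rB=8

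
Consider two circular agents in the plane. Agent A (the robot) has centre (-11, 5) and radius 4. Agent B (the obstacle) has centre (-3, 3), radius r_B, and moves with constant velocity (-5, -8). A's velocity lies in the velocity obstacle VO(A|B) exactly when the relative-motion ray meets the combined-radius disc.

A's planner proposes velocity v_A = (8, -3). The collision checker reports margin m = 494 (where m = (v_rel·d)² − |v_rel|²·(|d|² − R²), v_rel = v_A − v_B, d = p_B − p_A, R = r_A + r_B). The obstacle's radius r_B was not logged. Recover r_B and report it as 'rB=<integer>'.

m = 494
d = (8, -2);  v_rel = (13, 5),  |v_rel|² = 194
v_rel×d = (13)·(-2) − (5)·(8) = -66
since m = R²·194 − (-66)²:  R² = (4356 + 494) / 194 = 25
R = √25 = 5  ⇒  r_B = 5 − 4 = 1

rB=1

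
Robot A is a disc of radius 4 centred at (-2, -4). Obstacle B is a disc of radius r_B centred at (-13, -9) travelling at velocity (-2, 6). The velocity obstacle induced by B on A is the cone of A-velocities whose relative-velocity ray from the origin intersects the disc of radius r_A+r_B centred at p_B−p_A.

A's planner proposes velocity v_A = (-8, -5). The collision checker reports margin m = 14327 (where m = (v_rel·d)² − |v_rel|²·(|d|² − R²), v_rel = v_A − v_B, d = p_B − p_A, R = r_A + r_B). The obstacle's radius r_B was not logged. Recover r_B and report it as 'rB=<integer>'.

m = 14327
d = (-11, -5);  v_rel = (-6, -11),  |v_rel|² = 157
v_rel×d = (-6)·(-5) − (-11)·(-11) = -91
since m = R²·157 − (-91)²:  R² = (8281 + 14327) / 157 = 144
R = √144 = 12  ⇒  r_B = 12 − 4 = 8

rB=8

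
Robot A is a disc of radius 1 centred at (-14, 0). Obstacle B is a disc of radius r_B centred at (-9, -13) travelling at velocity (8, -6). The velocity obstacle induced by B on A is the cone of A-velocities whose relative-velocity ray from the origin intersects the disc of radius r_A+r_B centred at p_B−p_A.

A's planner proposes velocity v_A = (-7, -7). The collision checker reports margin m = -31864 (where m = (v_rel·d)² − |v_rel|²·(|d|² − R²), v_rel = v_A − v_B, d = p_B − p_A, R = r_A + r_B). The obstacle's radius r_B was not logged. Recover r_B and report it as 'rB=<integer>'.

m = -31864
d = (5, -13);  v_rel = (-15, -1),  |v_rel|² = 226
v_rel×d = (-15)·(-13) − (-1)·(5) = 200
since m = R²·226 − 200²:  R² = (40000 + -31864) / 226 = 36
R = √36 = 6  ⇒  r_B = 6 − 1 = 5

rB=5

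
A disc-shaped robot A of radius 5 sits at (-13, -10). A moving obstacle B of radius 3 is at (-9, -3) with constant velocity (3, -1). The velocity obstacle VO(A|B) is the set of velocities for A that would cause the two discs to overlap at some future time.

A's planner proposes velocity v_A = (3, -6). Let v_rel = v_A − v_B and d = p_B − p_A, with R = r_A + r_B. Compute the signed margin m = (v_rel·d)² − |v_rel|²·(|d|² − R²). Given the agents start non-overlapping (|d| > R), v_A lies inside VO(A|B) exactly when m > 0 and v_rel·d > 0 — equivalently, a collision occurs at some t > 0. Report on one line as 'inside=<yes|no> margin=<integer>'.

d = (4, 7),  |d|² = 65;  R = 5+3 = 8,  c = 65−8² = 1
v_rel = (0, -5),  |v_rel|² = 25;  v_rel·d = (0)·(4) + (-5)·(7) = -35
25·t² + 70·t + 1 = 0  ⇒  m = (-35)² − 25·1 = 1200
m = 1200 > 0,  v_rel·d = -35 < 0  ⇒  outside

inside=no margin=1200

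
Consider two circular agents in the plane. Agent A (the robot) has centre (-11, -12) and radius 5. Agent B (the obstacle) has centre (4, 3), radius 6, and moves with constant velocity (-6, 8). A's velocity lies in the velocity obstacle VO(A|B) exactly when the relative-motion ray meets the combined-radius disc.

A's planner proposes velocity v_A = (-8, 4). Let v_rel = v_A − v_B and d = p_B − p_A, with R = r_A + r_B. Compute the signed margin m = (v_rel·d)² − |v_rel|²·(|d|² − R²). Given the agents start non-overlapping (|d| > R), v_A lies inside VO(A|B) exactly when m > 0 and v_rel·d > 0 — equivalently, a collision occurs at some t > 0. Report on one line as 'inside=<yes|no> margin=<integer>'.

d = (15, 15),  |d|² = 450;  R = 5+6 = 11,  c = 450−11² = 329
v_rel = (-2, -4),  |v_rel|² = 20;  v_rel·d = (-2)·(15) + (-4)·(15) = -90
20·t² + 180·t + 329 = 0  ⇒  m = (-90)² − 20·329 = 1520
m = 1520 > 0,  v_rel·d = -90 < 0  ⇒  outside

inside=no margin=1520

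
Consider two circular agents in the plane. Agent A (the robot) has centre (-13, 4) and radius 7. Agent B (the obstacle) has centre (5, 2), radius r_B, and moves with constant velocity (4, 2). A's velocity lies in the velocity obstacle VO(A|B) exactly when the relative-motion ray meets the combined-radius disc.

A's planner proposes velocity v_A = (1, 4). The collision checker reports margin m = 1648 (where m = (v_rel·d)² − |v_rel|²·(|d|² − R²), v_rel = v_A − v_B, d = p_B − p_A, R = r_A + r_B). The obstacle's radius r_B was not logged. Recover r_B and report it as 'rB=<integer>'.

m = 1648
d = (18, -2);  v_rel = (-3, 2),  |v_rel|² = 13
v_rel×d = (-3)·(-2) − (2)·(18) = -30
since m = R²·13 − (-30)²:  R² = (900 + 1648) / 13 = 196
R = √196 = 14  ⇒  r_B = 14 − 7 = 7

rB=7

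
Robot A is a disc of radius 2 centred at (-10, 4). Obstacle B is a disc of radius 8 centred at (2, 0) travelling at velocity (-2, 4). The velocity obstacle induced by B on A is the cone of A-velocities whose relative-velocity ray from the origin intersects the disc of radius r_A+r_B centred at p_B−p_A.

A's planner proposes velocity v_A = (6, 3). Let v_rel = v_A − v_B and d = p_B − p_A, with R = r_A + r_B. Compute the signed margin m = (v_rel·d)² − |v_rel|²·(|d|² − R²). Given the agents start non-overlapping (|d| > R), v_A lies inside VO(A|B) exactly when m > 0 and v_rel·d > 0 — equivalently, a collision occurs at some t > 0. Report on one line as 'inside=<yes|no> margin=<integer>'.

d = (12, -4),  |d|² = 160;  R = 2+8 = 10,  c = 160−10² = 60
v_rel = (8, -1),  |v_rel|² = 65;  v_rel·d = (8)·(12) + (-1)·(-4) = 100
65·t² − 200·t + 60 = 0  ⇒  m = 100² − 65·60 = 6100
m = 6100 > 0,  v_rel·d = 100 > 0  ⇒  inside

inside=yes margin=6100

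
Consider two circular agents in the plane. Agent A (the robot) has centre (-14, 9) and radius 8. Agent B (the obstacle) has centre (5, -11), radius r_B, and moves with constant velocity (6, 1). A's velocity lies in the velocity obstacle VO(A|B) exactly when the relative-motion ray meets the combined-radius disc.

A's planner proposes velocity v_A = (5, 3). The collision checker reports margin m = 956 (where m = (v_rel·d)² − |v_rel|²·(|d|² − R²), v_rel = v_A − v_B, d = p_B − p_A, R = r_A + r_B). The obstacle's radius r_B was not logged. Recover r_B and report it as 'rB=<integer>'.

m = 956
d = (19, -20);  v_rel = (-1, 2),  |v_rel|² = 5
v_rel×d = (-1)·(-20) − (2)·(19) = -18
since m = R²·5 − (-18)²:  R² = (324 + 956) / 5 = 256
R = √256 = 16  ⇒  r_B = 16 − 8 = 8

rB=8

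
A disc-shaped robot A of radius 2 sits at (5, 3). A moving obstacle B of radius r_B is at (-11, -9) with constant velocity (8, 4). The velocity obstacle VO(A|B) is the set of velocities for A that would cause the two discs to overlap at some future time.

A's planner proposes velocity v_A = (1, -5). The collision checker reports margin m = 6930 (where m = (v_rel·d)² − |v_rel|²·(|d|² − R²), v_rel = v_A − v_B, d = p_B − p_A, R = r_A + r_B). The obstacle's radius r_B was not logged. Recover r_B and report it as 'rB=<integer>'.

m = 6930
d = (-16, -12);  v_rel = (-7, -9),  |v_rel|² = 130
v_rel×d = (-7)·(-12) − (-9)·(-16) = -60
since m = R²·130 − (-60)²:  R² = (3600 + 6930) / 130 = 81
R = √81 = 9  ⇒  r_B = 9 − 2 = 7

rB=7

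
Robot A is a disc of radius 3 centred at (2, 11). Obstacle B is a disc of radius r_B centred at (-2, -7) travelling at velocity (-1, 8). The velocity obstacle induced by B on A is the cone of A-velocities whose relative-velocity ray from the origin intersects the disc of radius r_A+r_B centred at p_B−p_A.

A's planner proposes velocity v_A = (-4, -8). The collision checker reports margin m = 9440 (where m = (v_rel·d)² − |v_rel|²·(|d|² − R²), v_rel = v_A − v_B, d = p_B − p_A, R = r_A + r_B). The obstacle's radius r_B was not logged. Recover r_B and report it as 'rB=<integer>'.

m = 9440
d = (-4, -18);  v_rel = (-3, -16),  |v_rel|² = 265
v_rel×d = (-3)·(-18) − (-16)·(-4) = -10
since m = R²·265 − (-10)²:  R² = (100 + 9440) / 265 = 36
R = √36 = 6  ⇒  r_B = 6 − 3 = 3

rB=3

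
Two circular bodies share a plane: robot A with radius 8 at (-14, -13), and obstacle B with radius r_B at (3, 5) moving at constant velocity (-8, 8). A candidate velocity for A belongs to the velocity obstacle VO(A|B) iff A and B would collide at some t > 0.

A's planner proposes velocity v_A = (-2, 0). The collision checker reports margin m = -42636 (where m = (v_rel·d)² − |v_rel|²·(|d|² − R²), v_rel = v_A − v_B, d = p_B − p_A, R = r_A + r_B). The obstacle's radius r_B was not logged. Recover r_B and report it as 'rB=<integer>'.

m = -42636
d = (17, 18);  v_rel = (6, -8),  |v_rel|² = 100
v_rel×d = (6)·(18) − (-8)·(17) = 244
since m = R²·100 − 244²:  R² = (59536 + -42636) / 100 = 169
R = √169 = 13  ⇒  r_B = 13 − 8 = 5

rB=5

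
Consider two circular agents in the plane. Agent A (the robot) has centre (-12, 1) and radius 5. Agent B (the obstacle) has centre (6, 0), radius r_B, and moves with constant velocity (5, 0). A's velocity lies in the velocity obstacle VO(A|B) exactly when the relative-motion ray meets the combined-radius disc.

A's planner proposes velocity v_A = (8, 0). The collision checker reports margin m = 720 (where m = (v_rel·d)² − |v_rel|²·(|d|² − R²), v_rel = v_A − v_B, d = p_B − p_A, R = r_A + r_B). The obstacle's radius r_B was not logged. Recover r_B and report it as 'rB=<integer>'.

m = 720
d = (18, -1);  v_rel = (3, 0),  |v_rel|² = 9
v_rel×d = (3)·(-1) − (0)·(18) = -3
since m = R²·9 − (-3)²:  R² = (9 + 720) / 9 = 81
R = √81 = 9  ⇒  r_B = 9 − 5 = 4

rB=4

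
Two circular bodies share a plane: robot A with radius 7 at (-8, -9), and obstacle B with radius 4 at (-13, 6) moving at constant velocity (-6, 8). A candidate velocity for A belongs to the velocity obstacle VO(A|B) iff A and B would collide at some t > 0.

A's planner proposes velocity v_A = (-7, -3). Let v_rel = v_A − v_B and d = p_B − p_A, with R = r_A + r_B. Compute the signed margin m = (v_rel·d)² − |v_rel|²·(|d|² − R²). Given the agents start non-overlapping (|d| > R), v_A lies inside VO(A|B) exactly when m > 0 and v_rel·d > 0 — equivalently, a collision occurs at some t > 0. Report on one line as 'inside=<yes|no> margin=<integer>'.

d = (-5, 15),  |d|² = 250;  R = 7+4 = 11,  c = 250−11² = 129
v_rel = (-1, -11),  |v_rel|² = 122;  v_rel·d = (-1)·(-5) + (-11)·(15) = -160
122·t² + 320·t + 129 = 0  ⇒  m = (-160)² − 122·129 = 9862
m = 9862 > 0,  v_rel·d = -160 < 0  ⇒  outside

inside=no margin=9862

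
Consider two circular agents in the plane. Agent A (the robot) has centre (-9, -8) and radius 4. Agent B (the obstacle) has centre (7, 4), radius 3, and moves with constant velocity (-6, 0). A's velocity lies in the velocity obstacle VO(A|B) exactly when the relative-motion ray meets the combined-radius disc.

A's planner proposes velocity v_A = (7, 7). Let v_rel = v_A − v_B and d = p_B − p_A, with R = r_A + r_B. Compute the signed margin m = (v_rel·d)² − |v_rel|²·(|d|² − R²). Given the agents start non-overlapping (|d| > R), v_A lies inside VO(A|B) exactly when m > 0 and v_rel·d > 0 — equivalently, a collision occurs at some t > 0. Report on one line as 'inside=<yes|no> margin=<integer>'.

d = (16, 12),  |d|² = 400;  R = 4+3 = 7,  c = 400−7² = 351
v_rel = (13, 7),  |v_rel|² = 218;  v_rel·d = (13)·(16) + (7)·(12) = 292
218·t² − 584·t + 351 = 0  ⇒  m = 292² − 218·351 = 8746
m = 8746 > 0,  v_rel·d = 292 > 0  ⇒  inside

inside=yes margin=8746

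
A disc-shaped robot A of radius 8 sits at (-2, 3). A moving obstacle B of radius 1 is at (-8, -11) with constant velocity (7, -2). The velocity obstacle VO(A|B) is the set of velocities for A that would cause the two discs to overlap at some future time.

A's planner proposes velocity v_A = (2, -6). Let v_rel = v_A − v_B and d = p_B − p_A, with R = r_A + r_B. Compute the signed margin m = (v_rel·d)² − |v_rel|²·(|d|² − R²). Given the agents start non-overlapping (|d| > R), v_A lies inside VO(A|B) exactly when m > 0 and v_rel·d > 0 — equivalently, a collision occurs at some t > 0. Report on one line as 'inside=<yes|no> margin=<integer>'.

d = (-6, -14),  |d|² = 232;  R = 8+1 = 9,  c = 232−9² = 151
v_rel = (-5, -4),  |v_rel|² = 41;  v_rel·d = (-5)·(-6) + (-4)·(-14) = 86
41·t² − 172·t + 151 = 0  ⇒  m = 86² − 41·151 = 1205
m = 1205 > 0,  v_rel·d = 86 > 0  ⇒  inside

inside=yes margin=1205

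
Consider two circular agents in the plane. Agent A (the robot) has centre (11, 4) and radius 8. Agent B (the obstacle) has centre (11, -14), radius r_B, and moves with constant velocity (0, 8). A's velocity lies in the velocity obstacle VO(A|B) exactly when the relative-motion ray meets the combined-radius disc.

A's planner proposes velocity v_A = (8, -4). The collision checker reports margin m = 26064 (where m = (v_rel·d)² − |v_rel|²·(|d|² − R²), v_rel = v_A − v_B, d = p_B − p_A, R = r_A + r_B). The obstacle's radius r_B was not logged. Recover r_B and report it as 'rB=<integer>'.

m = 26064
d = (0, -18);  v_rel = (8, -12),  |v_rel|² = 208
v_rel×d = (8)·(-18) − (-12)·(0) = -144
since m = R²·208 − (-144)²:  R² = (20736 + 26064) / 208 = 225
R = √225 = 15  ⇒  r_B = 15 − 8 = 7

rB=7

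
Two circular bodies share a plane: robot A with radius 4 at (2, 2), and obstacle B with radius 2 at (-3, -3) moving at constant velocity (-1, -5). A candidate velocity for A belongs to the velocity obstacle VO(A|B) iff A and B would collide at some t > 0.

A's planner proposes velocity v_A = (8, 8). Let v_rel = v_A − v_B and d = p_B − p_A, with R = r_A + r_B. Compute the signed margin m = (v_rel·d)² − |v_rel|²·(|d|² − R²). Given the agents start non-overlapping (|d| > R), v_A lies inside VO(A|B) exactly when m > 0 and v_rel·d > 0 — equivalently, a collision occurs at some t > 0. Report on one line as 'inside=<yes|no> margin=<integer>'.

d = (-5, -5),  |d|² = 50;  R = 4+2 = 6,  c = 50−6² = 14
v_rel = (9, 13),  |v_rel|² = 250;  v_rel·d = (9)·(-5) + (13)·(-5) = -110
250·t² + 220·t + 14 = 0  ⇒  m = (-110)² − 250·14 = 8600
m = 8600 > 0,  v_rel·d = -110 < 0  ⇒  outside

inside=no margin=8600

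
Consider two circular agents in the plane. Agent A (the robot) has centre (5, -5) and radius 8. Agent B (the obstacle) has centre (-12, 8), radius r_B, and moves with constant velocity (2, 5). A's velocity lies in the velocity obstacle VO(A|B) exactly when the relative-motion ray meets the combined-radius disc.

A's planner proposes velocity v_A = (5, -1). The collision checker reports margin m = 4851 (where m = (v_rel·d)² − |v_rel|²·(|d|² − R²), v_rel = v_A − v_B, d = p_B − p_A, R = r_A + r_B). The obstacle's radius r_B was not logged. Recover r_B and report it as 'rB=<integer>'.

m = 4851
d = (-17, 13);  v_rel = (3, -6),  |v_rel|² = 45
v_rel×d = (3)·(13) − (-6)·(-17) = -63
since m = R²·45 − (-63)²:  R² = (3969 + 4851) / 45 = 196
R = √196 = 14  ⇒  r_B = 14 − 8 = 6

rB=6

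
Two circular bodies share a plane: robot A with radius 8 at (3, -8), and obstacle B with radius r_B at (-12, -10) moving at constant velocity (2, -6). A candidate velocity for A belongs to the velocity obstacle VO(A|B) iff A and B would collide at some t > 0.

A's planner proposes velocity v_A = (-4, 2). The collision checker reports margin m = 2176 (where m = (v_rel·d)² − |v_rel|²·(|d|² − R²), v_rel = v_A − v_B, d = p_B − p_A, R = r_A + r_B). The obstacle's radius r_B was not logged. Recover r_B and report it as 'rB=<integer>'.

m = 2176
d = (-15, -2);  v_rel = (-6, 8),  |v_rel|² = 100
v_rel×d = (-6)·(-2) − (8)·(-15) = 132
since m = R²·100 − 132²:  R² = (17424 + 2176) / 100 = 196
R = √196 = 14  ⇒  r_B = 14 − 8 = 6

rB=6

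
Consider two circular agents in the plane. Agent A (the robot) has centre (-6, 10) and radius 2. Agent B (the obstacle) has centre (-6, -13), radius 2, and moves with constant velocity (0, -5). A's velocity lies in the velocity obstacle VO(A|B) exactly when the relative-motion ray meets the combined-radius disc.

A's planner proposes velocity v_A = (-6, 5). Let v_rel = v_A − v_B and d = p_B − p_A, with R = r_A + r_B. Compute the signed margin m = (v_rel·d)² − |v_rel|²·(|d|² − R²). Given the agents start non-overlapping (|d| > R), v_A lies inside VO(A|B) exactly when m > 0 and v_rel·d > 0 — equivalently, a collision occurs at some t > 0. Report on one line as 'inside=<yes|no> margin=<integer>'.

d = (0, -23),  |d|² = 529;  R = 2+2 = 4,  c = 529−4² = 513
v_rel = (-6, 10),  |v_rel|² = 136;  v_rel·d = (-6)·(0) + (10)·(-23) = -230
136·t² + 460·t + 513 = 0  ⇒  m = (-230)² − 136·513 = -16868
m = -16868 < 0,  v_rel·d = -230 < 0  ⇒  outside

inside=no margin=-16868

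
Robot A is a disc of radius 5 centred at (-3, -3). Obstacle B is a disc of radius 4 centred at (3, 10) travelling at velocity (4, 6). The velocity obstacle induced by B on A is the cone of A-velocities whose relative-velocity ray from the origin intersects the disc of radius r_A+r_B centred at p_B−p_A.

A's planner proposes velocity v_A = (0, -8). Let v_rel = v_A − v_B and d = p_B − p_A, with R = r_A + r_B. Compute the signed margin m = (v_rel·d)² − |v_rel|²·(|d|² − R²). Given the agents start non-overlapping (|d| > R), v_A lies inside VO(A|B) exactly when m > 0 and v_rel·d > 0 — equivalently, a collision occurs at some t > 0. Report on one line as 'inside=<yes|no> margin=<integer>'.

d = (6, 13),  |d|² = 205;  R = 5+4 = 9,  c = 205−9² = 124
v_rel = (-4, -14),  |v_rel|² = 212;  v_rel·d = (-4)·(6) + (-14)·(13) = -206
212·t² + 412·t + 124 = 0  ⇒  m = (-206)² − 212·124 = 16148
m = 16148 > 0,  v_rel·d = -206 < 0  ⇒  outside

inside=no margin=16148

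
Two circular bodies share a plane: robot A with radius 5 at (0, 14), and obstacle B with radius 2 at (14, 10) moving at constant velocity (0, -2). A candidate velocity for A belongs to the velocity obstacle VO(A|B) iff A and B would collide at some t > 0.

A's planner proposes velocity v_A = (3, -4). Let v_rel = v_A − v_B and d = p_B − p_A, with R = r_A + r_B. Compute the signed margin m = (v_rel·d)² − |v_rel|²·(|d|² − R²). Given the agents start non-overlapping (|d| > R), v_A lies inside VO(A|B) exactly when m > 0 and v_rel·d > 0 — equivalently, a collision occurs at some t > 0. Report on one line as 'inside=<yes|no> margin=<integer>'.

d = (14, -4),  |d|² = 212;  R = 5+2 = 7,  c = 212−7² = 163
v_rel = (3, -2),  |v_rel|² = 13;  v_rel·d = (3)·(14) + (-2)·(-4) = 50
13·t² − 100·t + 163 = 0  ⇒  m = 50² − 13·163 = 381
m = 381 > 0,  v_rel·d = 50 > 0  ⇒  inside

inside=yes margin=381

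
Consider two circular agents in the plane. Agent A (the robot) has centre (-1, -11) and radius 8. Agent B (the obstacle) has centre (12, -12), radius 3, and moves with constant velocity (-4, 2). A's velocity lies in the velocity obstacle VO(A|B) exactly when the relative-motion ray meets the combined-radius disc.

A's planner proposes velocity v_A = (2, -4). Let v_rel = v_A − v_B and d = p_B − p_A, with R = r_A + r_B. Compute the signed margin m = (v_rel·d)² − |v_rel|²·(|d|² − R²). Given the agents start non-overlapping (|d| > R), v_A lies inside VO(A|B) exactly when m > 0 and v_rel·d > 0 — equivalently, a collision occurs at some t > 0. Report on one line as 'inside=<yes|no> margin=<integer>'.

d = (13, -1),  |d|² = 170;  R = 8+3 = 11,  c = 170−11² = 49
v_rel = (6, -6),  |v_rel|² = 72;  v_rel·d = (6)·(13) + (-6)·(-1) = 84
72·t² − 168·t + 49 = 0  ⇒  m = 84² − 72·49 = 3528
m = 3528 > 0,  v_rel·d = 84 > 0  ⇒  inside

inside=yes margin=3528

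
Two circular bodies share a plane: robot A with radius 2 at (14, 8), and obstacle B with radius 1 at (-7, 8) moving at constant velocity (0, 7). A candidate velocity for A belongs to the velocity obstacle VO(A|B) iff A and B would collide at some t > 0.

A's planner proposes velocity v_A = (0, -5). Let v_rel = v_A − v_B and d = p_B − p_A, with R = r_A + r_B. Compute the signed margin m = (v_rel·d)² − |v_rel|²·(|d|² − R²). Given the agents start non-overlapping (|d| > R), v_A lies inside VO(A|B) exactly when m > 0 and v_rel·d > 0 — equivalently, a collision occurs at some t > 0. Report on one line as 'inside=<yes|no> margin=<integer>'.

d = (-21, 0),  |d|² = 441;  R = 2+1 = 3,  c = 441−3² = 432
v_rel = (0, -12),  |v_rel|² = 144;  v_rel·d = (0)·(-21) + (-12)·(0) = 0
144·t² − 0·t + 432 = 0  ⇒  m = 0² − 144·432 = -62208
m = -62208 < 0,  v_rel·d = 0 = 0  ⇒  outside

inside=no margin=-62208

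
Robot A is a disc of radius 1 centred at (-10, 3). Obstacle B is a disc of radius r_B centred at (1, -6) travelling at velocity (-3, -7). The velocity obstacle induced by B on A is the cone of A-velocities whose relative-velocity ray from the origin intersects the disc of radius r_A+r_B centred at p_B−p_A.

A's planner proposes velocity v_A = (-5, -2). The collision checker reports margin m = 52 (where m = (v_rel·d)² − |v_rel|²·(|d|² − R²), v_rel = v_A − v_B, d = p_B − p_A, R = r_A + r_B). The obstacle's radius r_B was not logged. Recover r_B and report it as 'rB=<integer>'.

m = 52
d = (11, -9);  v_rel = (-2, 5),  |v_rel|² = 29
v_rel×d = (-2)·(-9) − (5)·(11) = -37
since m = R²·29 − (-37)²:  R² = (1369 + 52) / 29 = 49
R = √49 = 7  ⇒  r_B = 7 − 1 = 6

rB=6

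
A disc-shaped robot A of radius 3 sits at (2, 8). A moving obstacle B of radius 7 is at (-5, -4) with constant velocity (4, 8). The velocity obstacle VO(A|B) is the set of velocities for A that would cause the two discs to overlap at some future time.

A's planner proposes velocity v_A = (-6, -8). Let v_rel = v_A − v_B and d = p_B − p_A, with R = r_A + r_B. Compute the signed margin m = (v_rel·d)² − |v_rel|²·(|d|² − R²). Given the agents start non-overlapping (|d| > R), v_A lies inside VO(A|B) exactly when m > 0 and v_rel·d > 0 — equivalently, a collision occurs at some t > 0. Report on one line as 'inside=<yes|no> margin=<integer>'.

d = (-7, -12),  |d|² = 193;  R = 3+7 = 10,  c = 193−10² = 93
v_rel = (-10, -16),  |v_rel|² = 356;  v_rel·d = (-10)·(-7) + (-16)·(-12) = 262
356·t² − 524·t + 93 = 0  ⇒  m = 262² − 356·93 = 35536
m = 35536 > 0,  v_rel·d = 262 > 0  ⇒  inside

inside=yes margin=35536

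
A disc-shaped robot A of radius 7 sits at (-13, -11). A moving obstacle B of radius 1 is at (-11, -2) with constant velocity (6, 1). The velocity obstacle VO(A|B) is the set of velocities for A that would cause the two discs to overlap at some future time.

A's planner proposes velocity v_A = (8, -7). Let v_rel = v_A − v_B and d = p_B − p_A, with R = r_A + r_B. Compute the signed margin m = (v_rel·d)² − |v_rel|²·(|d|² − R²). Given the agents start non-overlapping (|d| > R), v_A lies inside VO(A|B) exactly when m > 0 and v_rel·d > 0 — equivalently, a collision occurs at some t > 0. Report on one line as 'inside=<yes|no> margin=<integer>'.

d = (2, 9),  |d|² = 85;  R = 7+1 = 8,  c = 85−8² = 21
v_rel = (2, -8),  |v_rel|² = 68;  v_rel·d = (2)·(2) + (-8)·(9) = -68
68·t² + 136·t + 21 = 0  ⇒  m = (-68)² − 68·21 = 3196
m = 3196 > 0,  v_rel·d = -68 < 0  ⇒  outside

inside=no margin=3196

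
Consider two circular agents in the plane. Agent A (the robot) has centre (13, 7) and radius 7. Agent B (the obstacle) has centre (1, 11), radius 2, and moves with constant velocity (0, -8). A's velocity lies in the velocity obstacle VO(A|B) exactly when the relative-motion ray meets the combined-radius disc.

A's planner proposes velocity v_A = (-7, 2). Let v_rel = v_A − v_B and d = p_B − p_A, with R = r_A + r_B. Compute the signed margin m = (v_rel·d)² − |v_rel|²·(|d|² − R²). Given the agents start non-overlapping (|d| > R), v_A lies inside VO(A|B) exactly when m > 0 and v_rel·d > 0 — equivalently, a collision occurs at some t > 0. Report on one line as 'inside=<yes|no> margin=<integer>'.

d = (-12, 4),  |d|² = 160;  R = 7+2 = 9,  c = 160−9² = 79
v_rel = (-7, 10),  |v_rel|² = 149;  v_rel·d = (-7)·(-12) + (10)·(4) = 124
149·t² − 248·t + 79 = 0  ⇒  m = 124² − 149·79 = 3605
m = 3605 > 0,  v_rel·d = 124 > 0  ⇒  inside

inside=yes margin=3605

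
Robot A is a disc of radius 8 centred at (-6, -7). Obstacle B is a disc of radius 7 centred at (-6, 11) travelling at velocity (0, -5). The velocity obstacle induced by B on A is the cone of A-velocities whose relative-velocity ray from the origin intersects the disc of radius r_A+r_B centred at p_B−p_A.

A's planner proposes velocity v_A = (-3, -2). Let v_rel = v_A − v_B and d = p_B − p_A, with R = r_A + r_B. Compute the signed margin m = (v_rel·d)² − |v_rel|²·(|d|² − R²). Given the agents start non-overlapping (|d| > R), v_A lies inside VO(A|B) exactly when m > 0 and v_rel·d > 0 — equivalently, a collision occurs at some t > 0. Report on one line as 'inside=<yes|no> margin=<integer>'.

d = (0, 18),  |d|² = 324;  R = 8+7 = 15,  c = 324−15² = 99
v_rel = (-3, 3),  |v_rel|² = 18;  v_rel·d = (-3)·(0) + (3)·(18) = 54
18·t² − 108·t + 99 = 0  ⇒  m = 54² − 18·99 = 1134
m = 1134 > 0,  v_rel·d = 54 > 0  ⇒  inside

inside=yes margin=1134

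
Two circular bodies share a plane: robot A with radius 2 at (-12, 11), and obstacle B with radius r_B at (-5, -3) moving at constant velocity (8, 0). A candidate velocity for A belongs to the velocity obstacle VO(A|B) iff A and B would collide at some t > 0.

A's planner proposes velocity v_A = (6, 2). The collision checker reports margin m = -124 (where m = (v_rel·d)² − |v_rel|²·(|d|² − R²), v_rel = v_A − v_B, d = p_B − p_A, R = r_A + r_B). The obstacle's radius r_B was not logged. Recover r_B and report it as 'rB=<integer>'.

m = -124
d = (7, -14);  v_rel = (-2, 2),  |v_rel|² = 8
v_rel×d = (-2)·(-14) − (2)·(7) = 14
since m = R²·8 − 14²:  R² = (196 + -124) / 8 = 9
R = √9 = 3  ⇒  r_B = 3 − 2 = 1

rB=1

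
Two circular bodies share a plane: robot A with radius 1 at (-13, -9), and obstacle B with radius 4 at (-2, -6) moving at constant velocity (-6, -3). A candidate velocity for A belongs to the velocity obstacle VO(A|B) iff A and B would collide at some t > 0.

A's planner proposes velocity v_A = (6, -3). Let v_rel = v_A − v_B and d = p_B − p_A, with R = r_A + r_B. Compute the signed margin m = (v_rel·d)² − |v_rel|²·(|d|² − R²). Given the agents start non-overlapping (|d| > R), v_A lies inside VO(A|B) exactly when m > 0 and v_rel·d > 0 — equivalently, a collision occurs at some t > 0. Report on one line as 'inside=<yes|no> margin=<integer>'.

d = (11, 3),  |d|² = 130;  R = 1+4 = 5,  c = 130−5² = 105
v_rel = (12, 0),  |v_rel|² = 144;  v_rel·d = (12)·(11) + (0)·(3) = 132
144·t² − 264·t + 105 = 0  ⇒  m = 132² − 144·105 = 2304
m = 2304 > 0,  v_rel·d = 132 > 0  ⇒  inside

inside=yes margin=2304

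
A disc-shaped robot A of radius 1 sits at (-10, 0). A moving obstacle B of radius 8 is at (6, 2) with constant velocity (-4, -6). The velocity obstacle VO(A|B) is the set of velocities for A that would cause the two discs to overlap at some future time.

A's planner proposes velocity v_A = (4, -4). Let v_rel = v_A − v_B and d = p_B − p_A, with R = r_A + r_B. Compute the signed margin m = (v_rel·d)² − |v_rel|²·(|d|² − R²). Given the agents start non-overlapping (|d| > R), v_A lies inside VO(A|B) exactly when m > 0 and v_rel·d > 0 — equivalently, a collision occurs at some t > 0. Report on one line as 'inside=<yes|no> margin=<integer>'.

d = (16, 2),  |d|² = 260;  R = 1+8 = 9,  c = 260−9² = 179
v_rel = (8, 2),  |v_rel|² = 68;  v_rel·d = (8)·(16) + (2)·(2) = 132
68·t² − 264·t + 179 = 0  ⇒  m = 132² − 68·179 = 5252
m = 5252 > 0,  v_rel·d = 132 > 0  ⇒  inside

inside=yes margin=5252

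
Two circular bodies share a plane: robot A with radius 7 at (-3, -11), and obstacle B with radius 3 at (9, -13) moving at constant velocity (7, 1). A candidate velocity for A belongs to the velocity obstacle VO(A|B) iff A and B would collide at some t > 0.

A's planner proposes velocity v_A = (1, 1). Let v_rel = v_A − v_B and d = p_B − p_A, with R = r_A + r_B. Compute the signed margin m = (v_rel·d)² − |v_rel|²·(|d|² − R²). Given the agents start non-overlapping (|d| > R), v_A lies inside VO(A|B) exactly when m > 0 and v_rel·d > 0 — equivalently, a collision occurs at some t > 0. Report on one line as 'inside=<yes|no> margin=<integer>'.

d = (12, -2),  |d|² = 148;  R = 7+3 = 10,  c = 148−10² = 48
v_rel = (-6, 0),  |v_rel|² = 36;  v_rel·d = (-6)·(12) + (0)·(-2) = -72
36·t² + 144·t + 48 = 0  ⇒  m = (-72)² − 36·48 = 3456
m = 3456 > 0,  v_rel·d = -72 < 0  ⇒  outside

inside=no margin=3456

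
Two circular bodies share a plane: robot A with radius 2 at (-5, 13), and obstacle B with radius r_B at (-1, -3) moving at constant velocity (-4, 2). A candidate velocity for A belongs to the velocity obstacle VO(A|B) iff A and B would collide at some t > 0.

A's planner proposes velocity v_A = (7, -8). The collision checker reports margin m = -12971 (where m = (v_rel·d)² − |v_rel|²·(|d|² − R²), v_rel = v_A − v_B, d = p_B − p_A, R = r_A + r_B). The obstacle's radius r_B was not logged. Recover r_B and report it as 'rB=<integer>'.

m = -12971
d = (4, -16);  v_rel = (11, -10),  |v_rel|² = 221
v_rel×d = (11)·(-16) − (-10)·(4) = -136
since m = R²·221 − (-136)²:  R² = (18496 + -12971) / 221 = 25
R = √25 = 5  ⇒  r_B = 5 − 2 = 3

rB=3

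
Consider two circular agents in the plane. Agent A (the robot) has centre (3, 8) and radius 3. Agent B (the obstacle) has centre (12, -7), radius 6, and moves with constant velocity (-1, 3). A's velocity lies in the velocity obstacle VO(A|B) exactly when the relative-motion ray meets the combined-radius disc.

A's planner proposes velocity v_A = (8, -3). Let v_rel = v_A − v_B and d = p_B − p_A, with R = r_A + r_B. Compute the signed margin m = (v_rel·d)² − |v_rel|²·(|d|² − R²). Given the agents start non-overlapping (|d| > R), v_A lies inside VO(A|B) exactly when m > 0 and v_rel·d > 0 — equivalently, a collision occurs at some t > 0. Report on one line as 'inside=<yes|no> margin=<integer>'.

d = (9, -15),  |d|² = 306;  R = 3+6 = 9,  c = 306−9² = 225
v_rel = (9, -6),  |v_rel|² = 117;  v_rel·d = (9)·(9) + (-6)·(-15) = 171
117·t² − 342·t + 225 = 0  ⇒  m = 171² − 117·225 = 2916
m = 2916 > 0,  v_rel·d = 171 > 0  ⇒  inside

inside=yes margin=2916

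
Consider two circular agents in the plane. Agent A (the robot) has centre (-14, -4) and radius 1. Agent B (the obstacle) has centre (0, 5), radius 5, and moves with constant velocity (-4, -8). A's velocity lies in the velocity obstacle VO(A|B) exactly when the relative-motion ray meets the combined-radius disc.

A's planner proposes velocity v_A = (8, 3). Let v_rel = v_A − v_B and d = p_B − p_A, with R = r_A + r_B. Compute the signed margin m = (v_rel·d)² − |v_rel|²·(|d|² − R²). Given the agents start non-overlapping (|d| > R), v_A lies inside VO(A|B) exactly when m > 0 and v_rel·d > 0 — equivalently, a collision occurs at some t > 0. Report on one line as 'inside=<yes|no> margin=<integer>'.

d = (14, 9),  |d|² = 277;  R = 1+5 = 6,  c = 277−6² = 241
v_rel = (12, 11),  |v_rel|² = 265;  v_rel·d = (12)·(14) + (11)·(9) = 267
265·t² − 534·t + 241 = 0  ⇒  m = 267² − 265·241 = 7424
m = 7424 > 0,  v_rel·d = 267 > 0  ⇒  inside

inside=yes margin=7424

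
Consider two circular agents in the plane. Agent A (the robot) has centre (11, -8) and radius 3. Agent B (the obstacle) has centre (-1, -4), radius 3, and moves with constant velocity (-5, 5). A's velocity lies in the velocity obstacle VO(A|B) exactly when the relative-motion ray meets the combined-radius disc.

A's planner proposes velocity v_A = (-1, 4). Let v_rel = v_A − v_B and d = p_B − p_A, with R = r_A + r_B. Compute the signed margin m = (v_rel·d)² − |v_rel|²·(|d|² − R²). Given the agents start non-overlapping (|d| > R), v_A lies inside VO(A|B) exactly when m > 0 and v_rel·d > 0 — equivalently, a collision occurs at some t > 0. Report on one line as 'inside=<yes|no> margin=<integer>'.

d = (-12, 4),  |d|² = 160;  R = 3+3 = 6,  c = 160−6² = 124
v_rel = (4, -1),  |v_rel|² = 17;  v_rel·d = (4)·(-12) + (-1)·(4) = -52
17·t² + 104·t + 124 = 0  ⇒  m = (-52)² − 17·124 = 596
m = 596 > 0,  v_rel·d = -52 < 0  ⇒  outside

inside=no margin=596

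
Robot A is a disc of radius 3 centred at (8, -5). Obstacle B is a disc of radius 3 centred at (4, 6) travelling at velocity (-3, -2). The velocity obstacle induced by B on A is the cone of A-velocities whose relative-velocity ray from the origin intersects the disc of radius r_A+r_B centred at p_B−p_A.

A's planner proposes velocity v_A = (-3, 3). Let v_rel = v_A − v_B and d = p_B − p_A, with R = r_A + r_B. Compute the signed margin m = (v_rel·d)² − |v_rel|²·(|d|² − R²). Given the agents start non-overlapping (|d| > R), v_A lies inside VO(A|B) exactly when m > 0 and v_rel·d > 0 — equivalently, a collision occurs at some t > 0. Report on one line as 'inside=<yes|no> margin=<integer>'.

d = (-4, 11),  |d|² = 137;  R = 3+3 = 6,  c = 137−6² = 101
v_rel = (0, 5),  |v_rel|² = 25;  v_rel·d = (0)·(-4) + (5)·(11) = 55
25·t² − 110·t + 101 = 0  ⇒  m = 55² − 25·101 = 500
m = 500 > 0,  v_rel·d = 55 > 0  ⇒  inside

inside=yes margin=500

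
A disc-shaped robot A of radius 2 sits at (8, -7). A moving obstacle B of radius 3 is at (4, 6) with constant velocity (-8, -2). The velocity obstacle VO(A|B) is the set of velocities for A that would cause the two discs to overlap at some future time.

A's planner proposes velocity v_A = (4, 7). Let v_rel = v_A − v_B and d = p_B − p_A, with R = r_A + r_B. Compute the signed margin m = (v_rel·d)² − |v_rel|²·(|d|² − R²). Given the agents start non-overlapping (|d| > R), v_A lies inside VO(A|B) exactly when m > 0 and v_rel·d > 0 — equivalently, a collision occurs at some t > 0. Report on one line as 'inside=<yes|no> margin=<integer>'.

d = (-4, 13),  |d|² = 185;  R = 2+3 = 5,  c = 185−5² = 160
v_rel = (12, 9),  |v_rel|² = 225;  v_rel·d = (12)·(-4) + (9)·(13) = 69
225·t² − 138·t + 160 = 0  ⇒  m = 69² − 225·160 = -31239
m = -31239 < 0,  v_rel·d = 69 > 0  ⇒  outside

inside=no margin=-31239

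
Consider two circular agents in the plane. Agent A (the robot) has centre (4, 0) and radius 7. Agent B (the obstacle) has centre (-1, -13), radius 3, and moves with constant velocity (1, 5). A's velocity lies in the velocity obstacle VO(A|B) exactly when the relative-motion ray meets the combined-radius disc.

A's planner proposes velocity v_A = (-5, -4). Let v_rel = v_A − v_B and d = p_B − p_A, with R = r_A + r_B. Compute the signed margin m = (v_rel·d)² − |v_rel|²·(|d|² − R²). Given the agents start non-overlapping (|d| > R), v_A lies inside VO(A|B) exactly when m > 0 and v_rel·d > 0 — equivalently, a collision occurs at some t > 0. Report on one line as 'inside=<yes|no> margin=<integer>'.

d = (-5, -13),  |d|² = 194;  R = 7+3 = 10,  c = 194−10² = 94
v_rel = (-6, -9),  |v_rel|² = 117;  v_rel·d = (-6)·(-5) + (-9)·(-13) = 147
117·t² − 294·t + 94 = 0  ⇒  m = 147² − 117·94 = 10611
m = 10611 > 0,  v_rel·d = 147 > 0  ⇒  inside

inside=yes margin=10611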